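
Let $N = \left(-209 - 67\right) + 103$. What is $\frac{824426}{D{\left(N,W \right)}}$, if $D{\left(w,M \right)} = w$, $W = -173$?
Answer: $- \frac{824426}{173} \approx -4765.5$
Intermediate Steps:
$N = -173$ ($N = -276 + 103 = -173$)
$\frac{824426}{D{\left(N,W \right)}} = \frac{824426}{-173} = 824426 \left(- \frac{1}{173}\right) = - \frac{824426}{173}$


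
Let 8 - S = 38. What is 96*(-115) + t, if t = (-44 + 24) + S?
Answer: -11090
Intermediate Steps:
S = -30 (S = 8 - 1*38 = 8 - 38 = -30)
t = -50 (t = (-44 + 24) - 30 = -20 - 30 = -50)
96*(-115) + t = 96*(-115) - 50 = -11040 - 50 = -11090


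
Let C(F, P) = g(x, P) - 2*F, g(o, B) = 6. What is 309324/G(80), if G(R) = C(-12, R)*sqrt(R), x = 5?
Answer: 25777*sqrt(5)/50 ≈ 1152.8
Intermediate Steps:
C(F, P) = 6 - 2*F
G(R) = 30*sqrt(R) (G(R) = (6 - 2*(-12))*sqrt(R) = (6 + 24)*sqrt(R) = 30*sqrt(R))
309324/G(80) = 309324/((30*sqrt(80))) = 309324/((30*(4*sqrt(5)))) = 309324/((120*sqrt(5))) = 309324*(sqrt(5)/600) = 25777*sqrt(5)/50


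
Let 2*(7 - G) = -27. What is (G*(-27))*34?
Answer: -18819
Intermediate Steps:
G = 41/2 (G = 7 - ½*(-27) = 7 + 27/2 = 41/2 ≈ 20.500)
(G*(-27))*34 = ((41/2)*(-27))*34 = -1107/2*34 = -18819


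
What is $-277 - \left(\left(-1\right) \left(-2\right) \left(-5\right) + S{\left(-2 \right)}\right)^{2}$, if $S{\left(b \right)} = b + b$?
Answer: $-473$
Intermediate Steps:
$S{\left(b \right)} = 2 b$
$-277 - \left(\left(-1\right) \left(-2\right) \left(-5\right) + S{\left(-2 \right)}\right)^{2} = -277 - \left(\left(-1\right) \left(-2\right) \left(-5\right) + 2 \left(-2\right)\right)^{2} = -277 - \left(2 \left(-5\right) - 4\right)^{2} = -277 - \left(-10 - 4\right)^{2} = -277 - \left(-14\right)^{2} = -277 - 196 = -473$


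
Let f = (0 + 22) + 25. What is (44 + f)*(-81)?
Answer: -7371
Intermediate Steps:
f = 47 (f = 22 + 25 = 47)
(44 + f)*(-81) = (44 + 47)*(-81) = 91*(-81) = -7371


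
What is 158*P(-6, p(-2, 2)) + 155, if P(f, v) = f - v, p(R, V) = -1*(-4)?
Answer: -1425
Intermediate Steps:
p(R, V) = 4
158*P(-6, p(-2, 2)) + 155 = 158*(-6 - 1*4) + 155 = 158*(-6 - 4) + 155 = 158*(-10) + 155 = -1580 + 155 = -1425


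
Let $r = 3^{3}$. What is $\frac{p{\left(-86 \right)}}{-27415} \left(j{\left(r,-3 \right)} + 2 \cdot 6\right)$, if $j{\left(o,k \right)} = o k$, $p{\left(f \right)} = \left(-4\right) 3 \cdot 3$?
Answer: $- \frac{2484}{27415} \approx -0.090607$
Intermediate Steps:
$r = 27$
$p{\left(f \right)} = -36$ ($p{\left(f \right)} = \left(-12\right) 3 = -36$)
$j{\left(o,k \right)} = k o$
$\frac{p{\left(-86 \right)}}{-27415} \left(j{\left(r,-3 \right)} + 2 \cdot 6\right) = - \frac{36}{-27415} \left(\left(-3\right) 27 + 2 \cdot 6\right) = \left(-36\right) \left(- \frac{1}{27415}\right) \left(-81 + 12\right) = \frac{36}{27415} \left(-69\right) = - \frac{2484}{27415}$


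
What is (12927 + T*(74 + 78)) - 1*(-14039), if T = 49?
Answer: 34414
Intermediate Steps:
(12927 + T*(74 + 78)) - 1*(-14039) = (12927 + 49*(74 + 78)) - 1*(-14039) = (12927 + 49*152) + 14039 = (12927 + 7448) + 14039 = 20375 + 14039 = 34414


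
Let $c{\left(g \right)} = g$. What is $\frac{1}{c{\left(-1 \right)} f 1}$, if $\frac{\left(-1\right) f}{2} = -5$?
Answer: $- \frac{1}{10} \approx -0.1$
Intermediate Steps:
$f = 10$ ($f = \left(-2\right) \left(-5\right) = 10$)
$\frac{1}{c{\left(-1 \right)} f 1} = \frac{1}{\left(-1\right) 10 \cdot 1} = \frac{1}{\left(-10\right) 1} = \frac{1}{-10} = - \frac{1}{10}$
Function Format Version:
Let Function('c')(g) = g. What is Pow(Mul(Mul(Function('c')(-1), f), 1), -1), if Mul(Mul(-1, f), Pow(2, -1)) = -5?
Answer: Rational(-1, 10) ≈ -0.10000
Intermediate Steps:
f = 10 (f = Mul(-2, -5) = 10)
Pow(Mul(Mul(Function('c')(-1), f), 1), -1) = Pow(Mul(Mul(-1, 10), 1), -1) = Pow(Mul(-10, 1), -1) = Pow(-10, -1) = Rational(-1, 10)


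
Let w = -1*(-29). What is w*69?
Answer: 2001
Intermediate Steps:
w = 29
w*69 = 29*69 = 2001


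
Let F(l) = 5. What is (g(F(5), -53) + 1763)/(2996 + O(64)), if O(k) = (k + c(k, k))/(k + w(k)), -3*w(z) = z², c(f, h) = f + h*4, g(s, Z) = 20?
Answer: 108763/182738 ≈ 0.59519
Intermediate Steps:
c(f, h) = f + 4*h
w(z) = -z²/3
O(k) = 6*k/(k - k²/3) (O(k) = (k + (k + 4*k))/(k - k²/3) = (k + 5*k)/(k - k²/3) = (6*k)/(k - k²/3) = 6*k/(k - k²/3))
(g(F(5), -53) + 1763)/(2996 + O(64)) = (20 + 1763)/(2996 - 18/(-3 + 64)) = 1783/(2996 - 18/61) = 1783/(182738/61) = 1783*(61/182738) = 108763/182738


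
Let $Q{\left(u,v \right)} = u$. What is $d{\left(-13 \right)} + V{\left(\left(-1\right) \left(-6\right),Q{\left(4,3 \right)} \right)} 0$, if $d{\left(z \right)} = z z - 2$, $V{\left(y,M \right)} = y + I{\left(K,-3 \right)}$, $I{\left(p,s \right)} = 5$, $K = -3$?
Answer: $167$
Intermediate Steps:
$V{\left(y,M \right)} = 5 + y$ ($V{\left(y,M \right)} = y + 5 = 5 + y$)
$d{\left(z \right)} = -2 + z^{2}$ ($d{\left(z \right)} = z^{2} - 2 = -2 + z^{2}$)
$d{\left(-13 \right)} + V{\left(\left(-1\right) \left(-6\right),Q{\left(4,3 \right)} \right)} 0 = \left(-2 + \left(-13\right)^{2}\right) + \left(5 - -6\right) 0 = \left(-2 + 169\right) + \left(5 + 6\right) 0 = 167 + 11 \cdot 0 = 167 + 0 = 167$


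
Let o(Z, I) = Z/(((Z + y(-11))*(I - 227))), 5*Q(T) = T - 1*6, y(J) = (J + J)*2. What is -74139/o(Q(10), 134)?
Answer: -372326058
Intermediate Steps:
y(J) = 4*J (y(J) = (2*J)*2 = 4*J)
Q(T) = -6/5 + T/5 (Q(T) = (T - 1*6)/5 = (T - 6)/5 = (-6 + T)/5 = -6/5 + T/5)
o(Z, I) = Z/((-227 + I)*(-44 + Z)) (o(Z, I) = Z/(((Z + 4*(-11))*(I - 227))) = Z/(((Z - 44)*(-227 + I))) = Z/(((-44 + Z)*(-227 + I))) = Z/(((-227 + I)*(-44 + Z))) = Z*(1/((-227 + I)*(-44 + Z))) = Z/((-227 + I)*(-44 + Z)))
-74139/o(Q(10), 134) = -74139*(9988 - 227*(-6/5 + (⅕)*10) - 44*134 + 134*(-6/5 + (⅕)*10))/(-6/5 + (⅕)*10) = -74139*(9988 - 227*(-6/5 + 2) - 5896 + 134*(-6/5 + 2))/(-6/5 + 2) = -74139/(4/(5*(9988 - 227*⅘ - 5896 + 134*(⅘)))) = -74139/(4/(5*(9988 - 908/5 - 5896 + 536/5))) = -74139/(4/(5*(20088/5))) = -74139/((⅘)*(5/20088)) = -74139/1/5022 = -74139*5022 = -372326058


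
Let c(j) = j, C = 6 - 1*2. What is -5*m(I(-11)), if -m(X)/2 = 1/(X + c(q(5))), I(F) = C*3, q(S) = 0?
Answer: 5/6 ≈ 0.83333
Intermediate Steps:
C = 4 (C = 6 - 2 = 4)
I(F) = 12 (I(F) = 4*3 = 12)
m(X) = -2/X (m(X) = -2/(X + 0) = -2/X)
-5*m(I(-11)) = -(-10)/12 = -5*(-1/6) = 5/6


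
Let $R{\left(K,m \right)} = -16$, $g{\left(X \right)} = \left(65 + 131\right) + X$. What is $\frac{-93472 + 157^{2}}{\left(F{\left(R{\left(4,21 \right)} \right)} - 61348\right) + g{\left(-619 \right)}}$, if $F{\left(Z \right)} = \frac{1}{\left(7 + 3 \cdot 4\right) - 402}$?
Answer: $\frac{8786403}{7886098} \approx 1.1142$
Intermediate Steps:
$g{\left(X \right)} = 196 + X$
$F{\left(Z \right)} = - \frac{1}{383}$ ($F{\left(Z \right)} = \frac{1}{\left(7 + 12\right) - 402} = \frac{1}{19 - 402} = \frac{1}{-383} = - \frac{1}{383}$)
$\frac{-93472 + 157^{2}}{\left(F{\left(R{\left(4,21 \right)} \right)} - 61348\right) + g{\left(-619 \right)}} = \frac{-93472 + 157^{2}}{\left(- \frac{1}{383} - 61348\right) + \left(196 - 619\right)} = \frac{-93472 + 24649}{- \frac{23496285}{383} - 423} = - \frac{68823}{- \frac{23658294}{383}} = \left(-68823\right) \left(- \frac{383}{23658294}\right) = \frac{8786403}{7886098}$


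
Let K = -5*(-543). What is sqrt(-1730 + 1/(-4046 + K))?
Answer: I*sqrt(25328941)/121 ≈ 41.593*I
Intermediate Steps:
K = 2715
sqrt(-1730 + 1/(-4046 + K)) = sqrt(-1730 + 1/(-4046 + 2715)) = sqrt(-1730 + 1/(-1331)) = sqrt(-1730 - 1/1331) = sqrt(-2302631/1331) = I*sqrt(25328941)/121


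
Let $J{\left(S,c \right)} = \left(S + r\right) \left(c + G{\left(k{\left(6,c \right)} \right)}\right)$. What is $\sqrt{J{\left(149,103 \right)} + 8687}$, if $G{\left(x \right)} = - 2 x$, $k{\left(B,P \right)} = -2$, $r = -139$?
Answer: $\sqrt{9757} \approx 98.778$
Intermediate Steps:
$J{\left(S,c \right)} = \left(-139 + S\right) \left(4 + c\right)$ ($J{\left(S,c \right)} = \left(S - 139\right) \left(c - -4\right) = \left(-139 + S\right) \left(c + 4\right) = \left(-139 + S\right) \left(4 + c\right)$)
$\sqrt{J{\left(149,103 \right)} + 8687} = \sqrt{\left(-556 - 14317 + 4 \cdot 149 + 149 \cdot 103\right) + 8687} = \sqrt{\left(-556 - 14317 + 596 + 15347\right) + 8687} = \sqrt{1070 + 8687} = \sqrt{9757}$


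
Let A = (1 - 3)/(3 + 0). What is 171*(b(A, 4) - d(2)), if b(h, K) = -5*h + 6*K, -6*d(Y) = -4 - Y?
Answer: 4503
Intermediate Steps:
A = -⅔ (A = -2/3 = -2*⅓ = -⅔ ≈ -0.66667)
d(Y) = ⅔ + Y/6 (d(Y) = -(-4 - Y)/6 = ⅔ + Y/6)
171*(b(A, 4) - d(2)) = 171*((-5*(-⅔) + 6*4) - (⅔ + (⅙)*2)) = 171*((10/3 + 24) - (⅔ + ⅓)) = 171*(82/3 - 1*1) = 171*(82/3 - 1) = 171*(79/3) = 4503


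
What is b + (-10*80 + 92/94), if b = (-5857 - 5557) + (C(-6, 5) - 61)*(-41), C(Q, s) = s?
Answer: -466100/47 ≈ -9917.0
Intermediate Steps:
b = -9118 (b = (-5857 - 5557) + (5 - 61)*(-41) = -11414 - 56*(-41) = -11414 + 2296 = -9118)
b + (-10*80 + 92/94) = -9118 + (-10*80 + 92/94) = -9118 + (-800 + 92*(1/94)) = -9118 + (-800 + 46/47) = -9118 - 37554/47 = -466100/47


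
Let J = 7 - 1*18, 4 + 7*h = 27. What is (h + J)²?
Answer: 2916/49 ≈ 59.510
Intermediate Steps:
h = 23/7 (h = -4/7 + (⅐)*27 = -4/7 + 27/7 = 23/7 ≈ 3.2857)
J = -11 (J = 7 - 18 = -11)
(h + J)² = (23/7 - 11)² = (-54/7)² = 2916/49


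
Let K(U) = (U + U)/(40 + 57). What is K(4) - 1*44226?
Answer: -4289914/97 ≈ -44226.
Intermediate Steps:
K(U) = 2*U/97 (K(U) = (2*U)/97 = (2*U)*(1/97) = 2*U/97)
K(4) - 1*44226 = (2/97)*4 - 1*44226 = 8/97 - 44226 = -4289914/97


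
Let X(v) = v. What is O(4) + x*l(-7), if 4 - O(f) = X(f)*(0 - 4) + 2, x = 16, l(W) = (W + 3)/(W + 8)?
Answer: -46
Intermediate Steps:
l(W) = (3 + W)/(8 + W)
O(f) = 2 + 4*f (O(f) = 4 - (f*(0 - 4) + 2) = 4 - (f*(-4) + 2) = 4 - (-4*f + 2) = 4 - (2 - 4*f) = 4 + (-2 + 4*f) = 2 + 4*f)
O(4) + x*l(-7) = (2 + 4*4) + 16*((3 - 7)/(8 - 7)) = (2 + 16) + 16*(-4/1) = 18 + 16*(1*(-4)) = 18 + 16*(-4) = 18 - 64 = -46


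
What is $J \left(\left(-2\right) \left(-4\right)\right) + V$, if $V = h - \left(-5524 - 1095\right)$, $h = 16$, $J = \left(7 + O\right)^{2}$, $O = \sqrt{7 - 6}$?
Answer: $7147$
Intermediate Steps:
$O = 1$ ($O = \sqrt{1} = 1$)
$J = 64$ ($J = \left(7 + 1\right)^{2} = 8^{2} = 64$)
$V = 6635$ ($V = 16 - \left(-5524 - 1095\right) = 16 - -6619 = 16 + 6619 = 6635$)
$J \left(\left(-2\right) \left(-4\right)\right) + V = 64 \left(\left(-2\right) \left(-4\right)\right) + 6635 = 64 \cdot 8 + 6635 = 512 + 6635 = 7147$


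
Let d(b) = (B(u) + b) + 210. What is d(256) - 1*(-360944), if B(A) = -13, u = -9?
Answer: 361397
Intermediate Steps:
d(b) = 197 + b (d(b) = (-13 + b) + 210 = 197 + b)
d(256) - 1*(-360944) = (197 + 256) - 1*(-360944) = 453 + 360944 = 361397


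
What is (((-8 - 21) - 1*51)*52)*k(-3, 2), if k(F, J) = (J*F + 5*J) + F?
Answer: -4160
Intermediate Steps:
k(F, J) = F + 5*J + F*J (k(F, J) = (F*J + 5*J) + F = (5*J + F*J) + F = F + 5*J + F*J)
(((-8 - 21) - 1*51)*52)*k(-3, 2) = (((-8 - 21) - 1*51)*52)*(-3 + 5*2 - 3*2) = ((-29 - 51)*52)*(-3 + 10 - 6) = -80*52*1 = -4160*1 = -4160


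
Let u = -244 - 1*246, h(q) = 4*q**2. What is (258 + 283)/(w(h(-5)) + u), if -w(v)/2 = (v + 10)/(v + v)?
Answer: -5410/4911 ≈ -1.1016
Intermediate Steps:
u = -490 (u = -244 - 246 = -490)
w(v) = -(10 + v)/v (w(v) = -2*(v + 10)/(v + v) = -2*(10 + v)/(2*v) = -2*(10 + v)*1/(2*v) = -(10 + v)/v)
(258 + 283)/(w(h(-5)) + u) = (258 + 283)/((-10 - 4*(-5)**2)/((4*(-5)**2)) - 490) = 541/((-10 - 4*25)/((4*25)) - 490) = 541/((-10 - 1*100)/100 - 490) = 541/((-10 - 100)/100 - 490) = 541/((1/100)*(-110) - 490) = 541/(-11/10 - 490) = 541/(-4911/10) = 541*(-10/4911) = -5410/4911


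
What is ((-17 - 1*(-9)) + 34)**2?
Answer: 676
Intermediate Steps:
((-17 - 1*(-9)) + 34)**2 = ((-17 + 9) + 34)**2 = (-8 + 34)**2 = 26**2 = 676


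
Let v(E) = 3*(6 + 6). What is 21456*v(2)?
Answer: 772416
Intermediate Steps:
v(E) = 36 (v(E) = 3*12 = 36)
21456*v(2) = 21456*36 = 772416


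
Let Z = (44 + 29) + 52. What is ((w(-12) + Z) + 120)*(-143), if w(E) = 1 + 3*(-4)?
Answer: -33462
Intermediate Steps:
w(E) = -11 (w(E) = 1 - 12 = -11)
Z = 125 (Z = 73 + 52 = 125)
((w(-12) + Z) + 120)*(-143) = ((-11 + 125) + 120)*(-143) = (114 + 120)*(-143) = 234*(-143) = -33462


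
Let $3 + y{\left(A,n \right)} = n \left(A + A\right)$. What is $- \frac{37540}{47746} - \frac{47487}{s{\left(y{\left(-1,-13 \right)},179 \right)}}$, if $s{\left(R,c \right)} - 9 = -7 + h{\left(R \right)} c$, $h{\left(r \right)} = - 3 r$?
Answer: $\frac{901866421}{294807677} \approx 3.0592$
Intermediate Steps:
$y{\left(A,n \right)} = -3 + 2 A n$ ($y{\left(A,n \right)} = -3 + n \left(A + A\right) = -3 + n 2 A = -3 + 2 A n$)
$s{\left(R,c \right)} = 2 - 3 R c$ ($s{\left(R,c \right)} = 9 + \left(-7 + - 3 R c\right) = 9 - \left(7 + 3 R c\right) = 2 - 3 R c$)
$- \frac{37540}{47746} - \frac{47487}{s{\left(y{\left(-1,-13 \right)},179 \right)}} = - \frac{37540}{47746} - \frac{47487}{2 - 3 \left(-3 + 2 \left(-1\right) \left(-13\right)\right) 179} = \left(-37540\right) \frac{1}{47746} - \frac{47487}{2 - 3 \left(-3 + 26\right) 179} = - \frac{18770}{23873} - \frac{47487}{2 - 69 \cdot 179} = - \frac{18770}{23873} - \frac{47487}{2 - 12351} = - \frac{18770}{23873} - \frac{47487}{-12349} = - \frac{18770}{23873} - - \frac{47487}{12349} = - \frac{18770}{23873} + \frac{47487}{12349} = \frac{901866421}{294807677}$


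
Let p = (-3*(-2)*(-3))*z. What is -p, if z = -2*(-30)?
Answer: 1080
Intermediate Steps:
z = 60
p = -1080 (p = (-3*(-2)*(-3))*60 = (6*(-3))*60 = -18*60 = -1080)
-p = -1*(-1080) = 1080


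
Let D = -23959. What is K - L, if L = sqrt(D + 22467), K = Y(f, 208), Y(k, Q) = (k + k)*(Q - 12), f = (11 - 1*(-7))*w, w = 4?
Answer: 28224 - 2*I*sqrt(373) ≈ 28224.0 - 38.626*I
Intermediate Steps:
f = 72 (f = (11 - 1*(-7))*4 = (11 + 7)*4 = 18*4 = 72)
Y(k, Q) = 2*k*(-12 + Q) (Y(k, Q) = (2*k)*(-12 + Q) = 2*k*(-12 + Q))
K = 28224 (K = 2*72*(-12 + 208) = 2*72*196 = 28224)
L = 2*I*sqrt(373) (L = sqrt(-23959 + 22467) = sqrt(-1492) = 2*I*sqrt(373) ≈ 38.626*I)
K - L = 28224 - 2*I*sqrt(373)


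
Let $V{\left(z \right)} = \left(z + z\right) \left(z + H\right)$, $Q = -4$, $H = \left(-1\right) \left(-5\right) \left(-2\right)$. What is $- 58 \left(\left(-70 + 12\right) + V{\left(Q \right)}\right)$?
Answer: $-3132$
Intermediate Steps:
$H = -10$ ($H = 5 \left(-2\right) = -10$)
$V{\left(z \right)} = 2 z \left(-10 + z\right)$ ($V{\left(z \right)} = \left(z + z\right) \left(z - 10\right) = 2 z \left(-10 + z\right)$)
$- 58 \left(\left(-70 + 12\right) + V{\left(Q \right)}\right) = - 58 \left(\left(-70 + 12\right) + 2 \left(-4\right) \left(-10 - 4\right)\right) = - 58 \left(-58 + 2 \left(-4\right) \left(-14\right)\right) = - 58 \left(-58 + 112\right) = \left(-58\right) 54 = -3132$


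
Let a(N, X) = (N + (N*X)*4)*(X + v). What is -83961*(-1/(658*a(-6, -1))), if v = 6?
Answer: 9329/6580 ≈ 1.4178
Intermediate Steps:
a(N, X) = (6 + X)*(N + 4*N*X) (a(N, X) = (N + (N*X)*4)*(X + 6) = (N + 4*N*X)*(6 + X) = (6 + X)*(N + 4*N*X))
-83961*(-1/(658*a(-6, -1))) = -83961*1/(3948*(6 + 4*(-1)² + 25*(-1))) = -83961*1/(3948*(6 + 4*1 - 25)) = -83961*1/(3948*(6 + 4 - 25)) = -83961/((47*(-6*(-15)))*(-14)) = -83961/((47*90)*(-14)) = -83961/(4230*(-14)) = -83961/(-59220) = -83961*(-1/59220) = 9329/6580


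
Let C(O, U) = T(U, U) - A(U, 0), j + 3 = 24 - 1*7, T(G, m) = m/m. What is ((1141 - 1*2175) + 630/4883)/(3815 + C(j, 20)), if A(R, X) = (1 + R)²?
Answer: -5048392/16480125 ≈ -0.30633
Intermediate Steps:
T(G, m) = 1
j = 14 (j = -3 + (24 - 1*7) = -3 + (24 - 7) = -3 + 17 = 14)
C(O, U) = 1 - (1 + U)²
((1141 - 1*2175) + 630/4883)/(3815 + C(j, 20)) = ((1141 - 1*2175) + 630/4883)/(3815 + (1 - (1 + 20)²)) = ((1141 - 2175) + 630*(1/4883))/(3815 + (1 - 1*21²)) = (-1034 + 630/4883)/(3815 + (1 - 1*441)) = -5048392/(4883*(3815 + (1 - 441))) = -5048392/(4883*(3815 - 440)) = -5048392/4883/3375 = -5048392/4883*1/3375 = -5048392/16480125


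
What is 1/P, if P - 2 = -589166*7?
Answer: -1/4124160 ≈ -2.4247e-7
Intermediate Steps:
P = -4124160 (P = 2 - 589166*7 = 2 - 4124162 = -4124160)
1/P = 1/(-4124160) = -1/4124160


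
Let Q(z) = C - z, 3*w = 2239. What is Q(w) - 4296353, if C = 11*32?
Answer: -12890242/3 ≈ -4.2967e+6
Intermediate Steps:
C = 352
w = 2239/3 (w = (⅓)*2239 = 2239/3 ≈ 746.33)
Q(z) = 352 - z
Q(w) - 4296353 = (352 - 1*2239/3) - 4296353 = (352 - 2239/3) - 4296353 = -1183/3 - 4296353 = -12890242/3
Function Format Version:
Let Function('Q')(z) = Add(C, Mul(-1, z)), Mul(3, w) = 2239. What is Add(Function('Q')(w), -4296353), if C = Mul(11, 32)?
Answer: Rational(-12890242, 3) ≈ -4.2967e+6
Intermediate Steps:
C = 352
w = Rational(2239, 3) (w = Mul(Rational(1, 3), 2239) = Rational(2239, 3) ≈ 746.33)
Function('Q')(z) = Add(352, Mul(-1, z))
Add(Function('Q')(w), -4296353) = Add(Add(352, Mul(-1, Rational(2239, 3))), -4296353) = Add(Add(352, Rational(-2239, 3)), -4296353) = Add(Rational(-1183, 3), -4296353) = Rational(-12890242, 3)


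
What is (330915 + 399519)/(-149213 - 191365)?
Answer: -121739/56763 ≈ -2.1447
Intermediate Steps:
(330915 + 399519)/(-149213 - 191365) = 730434/(-340578) = 730434*(-1/340578) = -121739/56763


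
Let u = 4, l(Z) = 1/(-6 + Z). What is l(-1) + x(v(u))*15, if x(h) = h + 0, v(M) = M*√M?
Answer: 839/7 ≈ 119.86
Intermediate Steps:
v(M) = M^(3/2)
x(h) = h
l(-1) + x(v(u))*15 = 1/(-6 - 1) + 4^(3/2)*15 = 1/(-7) + 8*15 = -⅐ + 120 = 839/7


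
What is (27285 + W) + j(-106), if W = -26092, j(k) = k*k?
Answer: 12429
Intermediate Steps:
j(k) = k²
(27285 + W) + j(-106) = (27285 - 26092) + (-106)² = 1193 + 11236 = 12429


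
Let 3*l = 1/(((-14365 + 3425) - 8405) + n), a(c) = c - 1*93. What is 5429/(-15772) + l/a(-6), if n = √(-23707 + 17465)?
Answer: -603421504459931/1753024273443828 + I*√6242/111147874299 ≈ -0.34422 + 7.1082e-10*I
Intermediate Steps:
a(c) = -93 + c (a(c) = c - 93 = -93 + c)
n = I*√6242 (n = √(-6242) = I*√6242 ≈ 79.006*I)
l = 1/(3*(-19345 + I*√6242)) (l = 1/(3*(((-14365 + 3425) - 8405) + I*√6242)) = 1/(3*((-10940 - 8405) + I*√6242)) = 1/(3*(-19345 + I*√6242)) ≈ -1.7231e-5 - 7.0371e-8*I)
5429/(-15772) + l/a(-6) = 5429/(-15772) + (-19345/1122705801 - I*√6242/1122705801)/(-93 - 6) = 5429*(-1/15772) + (-19345/1122705801 - I*√6242/1122705801)/(-99) = -5429/15772 + (-19345/1122705801 - I*√6242/1122705801)*(-1/99) = -5429/15772 + (19345/111147874299 + I*√6242/111147874299) = -603421504459931/1753024273443828 + I*√6242/111147874299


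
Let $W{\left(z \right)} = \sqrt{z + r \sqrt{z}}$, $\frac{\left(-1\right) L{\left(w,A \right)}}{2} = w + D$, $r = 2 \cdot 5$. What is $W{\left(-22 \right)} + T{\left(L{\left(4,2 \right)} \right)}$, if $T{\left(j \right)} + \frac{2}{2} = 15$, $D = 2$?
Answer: $14 + \sqrt{-22 + 10 i \sqrt{22}} \approx 17.861 + 6.0748 i$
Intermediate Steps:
$r = 10$
$L{\left(w,A \right)} = -4 - 2 w$ ($L{\left(w,A \right)} = - 2 \left(w + 2\right) = - 2 \left(2 + w\right) = -4 - 2 w$)
$T{\left(j \right)} = 14$ ($T{\left(j \right)} = -1 + 15 = 14$)
$W{\left(z \right)} = \sqrt{z + 10 \sqrt{z}}$
$W{\left(-22 \right)} + T{\left(L{\left(4,2 \right)} \right)} = \sqrt{-22 + 10 \sqrt{-22}} + 14 = \sqrt{-22 + 10 i \sqrt{22}} + 14 = 14 + \sqrt{-22 + 10 i \sqrt{22}}$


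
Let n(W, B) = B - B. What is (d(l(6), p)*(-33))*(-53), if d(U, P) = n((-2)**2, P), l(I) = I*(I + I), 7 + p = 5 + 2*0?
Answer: 0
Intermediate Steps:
n(W, B) = 0
p = -2 (p = -7 + (5 + 2*0) = -7 + (5 + 0) = -7 + 5 = -2)
l(I) = 2*I**2 (l(I) = I*(2*I) = 2*I**2)
d(U, P) = 0
(d(l(6), p)*(-33))*(-53) = (0*(-33))*(-53) = 0*(-53) = 0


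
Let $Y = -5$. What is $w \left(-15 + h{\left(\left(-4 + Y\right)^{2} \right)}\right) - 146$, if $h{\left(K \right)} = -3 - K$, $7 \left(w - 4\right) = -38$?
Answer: $- \frac{32}{7} \approx -4.5714$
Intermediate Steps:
$w = - \frac{10}{7}$ ($w = 4 + \frac{1}{7} \left(-38\right) = 4 - \frac{38}{7} = - \frac{10}{7} \approx -1.4286$)
$w \left(-15 + h{\left(\left(-4 + Y\right)^{2} \right)}\right) - 146 = - \frac{10 \left(-15 - \left(3 + \left(-4 - 5\right)^{2}\right)\right)}{7} - 146 = - \frac{10 \left(-15 - 84\right)}{7} - 146 = \left(- \frac{10}{7}\right) \left(-99\right) - 146 = \frac{990}{7} - 146 = - \frac{32}{7}$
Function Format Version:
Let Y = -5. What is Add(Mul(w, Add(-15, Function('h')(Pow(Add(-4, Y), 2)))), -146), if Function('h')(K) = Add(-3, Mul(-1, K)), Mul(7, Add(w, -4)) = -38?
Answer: Rational(-32, 7) ≈ -4.5714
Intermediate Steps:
w = Rational(-10, 7) (w = Add(4, Mul(Rational(1, 7), -38)) = Add(4, Rational(-38, 7)) = Rational(-10, 7) ≈ -1.4286)
Add(Mul(w, Add(-15, Function('h')(Pow(Add(-4, Y), 2)))), -146) = Add(Mul(Rational(-10, 7), Add(-15, Add(-3, Mul(-1, Pow(Add(-4, -5), 2))))), -146) = Add(Mul(Rational(-10, 7), Add(-15, Add(-3, Mul(-1, Pow(-9, 2))))), -146) = Add(Mul(Rational(-10, 7), Add(-15, Add(-3, Mul(-1, 81)))), -146) = Add(Mul(Rational(-10, 7), Add(-15, Add(-3, -81))), -146) = Add(Mul(Rational(-10, 7), Add(-15, -84)), -146) = Add(Mul(Rational(-10, 7), -99), -146) = Add(Rational(990, 7), -146) = Rational(-32, 7)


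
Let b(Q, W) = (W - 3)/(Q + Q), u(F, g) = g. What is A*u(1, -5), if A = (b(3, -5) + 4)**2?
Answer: -320/9 ≈ -35.556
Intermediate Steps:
b(Q, W) = (-3 + W)/(2*Q) (b(Q, W) = (-3 + W)/((2*Q)) = (-3 + W)*(1/(2*Q)) = (-3 + W)/(2*Q))
A = 64/9 (A = ((1/2)*(-3 - 5)/3 + 4)**2 = ((1/2)*(1/3)*(-8) + 4)**2 = (-4/3 + 4)**2 = (8/3)**2 = 64/9 ≈ 7.1111)
A*u(1, -5) = (64/9)*(-5) = -320/9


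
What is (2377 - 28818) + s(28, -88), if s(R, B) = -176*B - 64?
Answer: -11017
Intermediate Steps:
s(R, B) = -64 - 176*B
(2377 - 28818) + s(28, -88) = (2377 - 28818) + (-64 - 176*(-88)) = -26441 + (-64 + 15488) = -26441 + 15424 = -11017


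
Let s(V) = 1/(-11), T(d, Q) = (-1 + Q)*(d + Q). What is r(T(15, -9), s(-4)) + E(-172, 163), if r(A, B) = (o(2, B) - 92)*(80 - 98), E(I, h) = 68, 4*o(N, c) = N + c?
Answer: 37739/22 ≈ 1715.4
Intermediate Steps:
o(N, c) = N/4 + c/4 (o(N, c) = (N + c)/4 = N/4 + c/4)
T(d, Q) = (-1 + Q)*(Q + d)
s(V) = -1/11
r(A, B) = 1647 - 9*B/2 (r(A, B) = (((1/4)*2 + B/4) - 92)*(80 - 98) = ((1/2 + B/4) - 92)*(-18) = (-183/2 + B/4)*(-18) = 1647 - 9*B/2)
r(T(15, -9), s(-4)) + E(-172, 163) = (1647 - 9/2*(-1/11)) + 68 = (1647 + 9/22) + 68 = 36243/22 + 68 = 37739/22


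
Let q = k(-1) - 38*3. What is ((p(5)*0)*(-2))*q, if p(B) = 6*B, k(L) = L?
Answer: 0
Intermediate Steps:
q = -115 (q = -1 - 38*3 = -1 - 114 = -115)
((p(5)*0)*(-2))*q = (((6*5)*0)*(-2))*(-115) = ((30*0)*(-2))*(-115) = (0*(-2))*(-115) = 0*(-115) = 0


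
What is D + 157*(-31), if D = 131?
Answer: -4736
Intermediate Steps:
D + 157*(-31) = 131 + 157*(-31) = 131 - 4867 = -4736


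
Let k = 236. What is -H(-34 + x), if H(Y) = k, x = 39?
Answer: -236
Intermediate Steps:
H(Y) = 236
-H(-34 + x) = -1*236 = -236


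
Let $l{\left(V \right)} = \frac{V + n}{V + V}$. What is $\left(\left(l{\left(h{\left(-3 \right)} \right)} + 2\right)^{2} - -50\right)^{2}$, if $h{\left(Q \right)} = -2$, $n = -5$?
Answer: $\frac{1050625}{256} \approx 4104.0$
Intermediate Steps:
$l{\left(V \right)} = \frac{-5 + V}{2 V}$ ($l{\left(V \right)} = \frac{V - 5}{V + V} = \frac{-5 + V}{2 V}$)
$\left(\left(l{\left(h{\left(-3 \right)} \right)} + 2\right)^{2} - -50\right)^{2} = \left(\left(\frac{-5 - 2}{2 \left(-2\right)} + 2\right)^{2} - -50\right)^{2} = \left(\left(\frac{1}{2} \left(- \frac{1}{2}\right) \left(-7\right) + 2\right)^{2} + 50\right)^{2} = \left(\left(\frac{7}{4} + 2\right)^{2} + 50\right)^{2} = \left(\left(\frac{15}{4}\right)^{2} + 50\right)^{2} = \left(\frac{225}{16} + 50\right)^{2} = \left(\frac{1025}{16}\right)^{2} = \frac{1050625}{256}$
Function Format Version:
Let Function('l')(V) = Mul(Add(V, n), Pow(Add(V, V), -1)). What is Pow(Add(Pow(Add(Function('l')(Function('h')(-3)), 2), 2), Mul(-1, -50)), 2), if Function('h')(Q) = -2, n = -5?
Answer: Rational(1050625, 256) ≈ 4104.0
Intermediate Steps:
Function('l')(V) = Mul(Rational(1, 2), Pow(V, -1), Add(-5, V)) (Function('l')(V) = Mul(Add(V, -5), Pow(Add(V, V), -1)) = Mul(Add(-5, V), Pow(Mul(2, V), -1)) = Mul(Add(-5, V), Mul(Rational(1, 2), Pow(V, -1))) = Mul(Rational(1, 2), Pow(V, -1), Add(-5, V)))
Pow(Add(Pow(Add(Function('l')(Function('h')(-3)), 2), 2), Mul(-1, -50)), 2) = Pow(Add(Pow(Add(Mul(Rational(1, 2), Pow(-2, -1), Add(-5, -2)), 2), 2), Mul(-1, -50)), 2) = Pow(Add(Pow(Add(Mul(Rational(1, 2), Rational(-1, 2), -7), 2), 2), 50), 2) = Pow(Add(Pow(Add(Rational(7, 4), 2), 2), 50), 2) = Pow(Add(Pow(Rational(15, 4), 2), 50), 2) = Pow(Add(Rational(225, 16), 50), 2) = Pow(Rational(1025, 16), 2) = Rational(1050625, 256)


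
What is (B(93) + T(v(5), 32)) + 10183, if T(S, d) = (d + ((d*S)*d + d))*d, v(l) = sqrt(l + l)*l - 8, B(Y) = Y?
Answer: -249820 + 163840*sqrt(10) ≈ 2.6829e+5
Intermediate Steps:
v(l) = -8 + sqrt(2)*l**(3/2) (v(l) = sqrt(2*l)*l - 8 = (sqrt(2)*sqrt(l))*l - 8 = sqrt(2)*l**(3/2) - 8 = -8 + sqrt(2)*l**(3/2))
T(S, d) = d*(2*d + S*d**2) (T(S, d) = (d + ((S*d)*d + d))*d = (d + (S*d**2 + d))*d = (d + (d + S*d**2))*d = (2*d + S*d**2)*d = d*(2*d + S*d**2))
(B(93) + T(v(5), 32)) + 10183 = (93 + 32**2*(2 + (-8 + sqrt(2)*5**(3/2))*32)) + 10183 = (93 + 1024*(2 + (-8 + sqrt(2)*(5*sqrt(5)))*32)) + 10183 = (93 + 1024*(2 + (-8 + 5*sqrt(10))*32)) + 10183 = (93 + 1024*(2 + (-256 + 160*sqrt(10)))) + 10183 = (93 + 1024*(-254 + 160*sqrt(10))) + 10183 = (93 + (-260096 + 163840*sqrt(10))) + 10183 = (-260003 + 163840*sqrt(10)) + 10183 = -249820 + 163840*sqrt(10)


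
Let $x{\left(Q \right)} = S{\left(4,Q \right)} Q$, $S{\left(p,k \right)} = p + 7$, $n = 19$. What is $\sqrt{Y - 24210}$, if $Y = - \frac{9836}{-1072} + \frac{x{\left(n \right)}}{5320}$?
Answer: $\frac{i \sqrt{2129291577770}}{9380} \approx 155.57 i$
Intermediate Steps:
$S{\left(p,k \right)} = 7 + p$
$x{\left(Q \right)} = 11 Q$ ($x{\left(Q \right)} = \left(7 + 4\right) Q = 11 Q$)
$Y = \frac{172867}{18760}$ ($Y = - \frac{9836}{-1072} + \frac{11 \cdot 19}{5320} = \left(-9836\right) \left(- \frac{1}{1072}\right) + 209 \cdot \frac{1}{5320} = \frac{2459}{268} + \frac{11}{280} = \frac{172867}{18760} \approx 9.2147$)
$\sqrt{Y - 24210} = \sqrt{\frac{172867}{18760} - 24210} = \sqrt{- \frac{454006733}{18760}} = \frac{i \sqrt{2129291577770}}{9380}$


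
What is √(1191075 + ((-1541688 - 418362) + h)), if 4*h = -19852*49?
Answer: I*√1012162 ≈ 1006.1*I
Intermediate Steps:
h = -243187 (h = (-19852*49)/4 = (¼)*(-972748) = -243187)
√(1191075 + ((-1541688 - 418362) + h)) = √(1191075 + ((-1541688 - 418362) - 243187)) = √(1191075 + (-1960050 - 243187)) = √(1191075 - 2203237) = √(-1012162) = I*√1012162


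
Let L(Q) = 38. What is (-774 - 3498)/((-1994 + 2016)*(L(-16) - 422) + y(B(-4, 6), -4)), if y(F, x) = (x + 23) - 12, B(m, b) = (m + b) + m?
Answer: 4272/8441 ≈ 0.50610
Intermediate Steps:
B(m, b) = b + 2*m (B(m, b) = (b + m) + m = b + 2*m)
y(F, x) = 11 + x (y(F, x) = (23 + x) - 12 = 11 + x)
(-774 - 3498)/((-1994 + 2016)*(L(-16) - 422) + y(B(-4, 6), -4)) = (-774 - 3498)/((-1994 + 2016)*(38 - 422) + (11 - 4)) = -4272/(22*(-384) + 7) = -4272/(-8448 + 7) = -4272/(-8441) = -4272*(-1/8441) = 4272/8441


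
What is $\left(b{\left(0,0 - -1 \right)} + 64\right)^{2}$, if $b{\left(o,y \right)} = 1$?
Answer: $4225$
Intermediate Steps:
$\left(b{\left(0,0 - -1 \right)} + 64\right)^{2} = \left(1 + 64\right)^{2} = 65^{2} = 4225$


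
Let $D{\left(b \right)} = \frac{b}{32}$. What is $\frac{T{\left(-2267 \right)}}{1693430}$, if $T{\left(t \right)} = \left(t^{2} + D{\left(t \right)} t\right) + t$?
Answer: $\frac{169523993}{54189760} \approx 3.1283$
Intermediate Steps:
$D{\left(b \right)} = \frac{b}{32}$ ($D{\left(b \right)} = b \frac{1}{32} = \frac{b}{32}$)
$T{\left(t \right)} = t + \frac{33 t^{2}}{32}$ ($T{\left(t \right)} = \left(t^{2} + \frac{t}{32} t\right) + t = \left(t^{2} + \frac{t^{2}}{32}\right) + t = \frac{33 t^{2}}{32} + t = t + \frac{33 t^{2}}{32}$)
$\frac{T{\left(-2267 \right)}}{1693430} = \frac{\frac{1}{32} \left(-2267\right) \left(32 + 33 \left(-2267\right)\right)}{1693430} = \frac{1}{32} \left(-2267\right) \left(32 - 74811\right) \frac{1}{1693430} = \frac{1}{32} \left(-2267\right) \left(-74779\right) \frac{1}{1693430} = \frac{169523993}{32} \cdot \frac{1}{1693430} = \frac{169523993}{54189760}$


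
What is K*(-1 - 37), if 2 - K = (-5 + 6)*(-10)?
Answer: -456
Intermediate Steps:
K = 12 (K = 2 - (-5 + 6)*(-10) = 2 - (-10) = 2 - 1*(-10) = 2 + 10 = 12)
K*(-1 - 37) = 12*(-1 - 37) = 12*(-38) = -456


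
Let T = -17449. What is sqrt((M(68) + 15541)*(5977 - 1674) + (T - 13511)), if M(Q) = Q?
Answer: sqrt(67134567) ≈ 8193.6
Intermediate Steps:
sqrt((M(68) + 15541)*(5977 - 1674) + (T - 13511)) = sqrt((68 + 15541)*(5977 - 1674) + (-17449 - 13511)) = sqrt(15609*4303 - 30960) = sqrt(67165527 - 30960) = sqrt(67134567)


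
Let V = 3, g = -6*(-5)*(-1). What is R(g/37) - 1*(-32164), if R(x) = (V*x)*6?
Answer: 1189528/37 ≈ 32149.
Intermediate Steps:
g = -30 (g = 30*(-1) = -30)
R(x) = 18*x (R(x) = (3*x)*6 = 18*x)
R(g/37) - 1*(-32164) = 18*(-30/37) - 1*(-32164) = 18*(-30*1/37) + 32164 = 18*(-30/37) + 32164 = -540/37 + 32164 = 1189528/37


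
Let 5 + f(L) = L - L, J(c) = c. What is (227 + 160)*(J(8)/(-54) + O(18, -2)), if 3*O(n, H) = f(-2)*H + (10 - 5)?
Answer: 5633/3 ≈ 1877.7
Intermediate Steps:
f(L) = -5 (f(L) = -5 + (L - L) = -5 + 0 = -5)
O(n, H) = 5/3 - 5*H/3 (O(n, H) = (-5*H + (10 - 5))/3 = (-5*H + 5)/3 = (5 - 5*H)/3 = 5/3 - 5*H/3)
(227 + 160)*(J(8)/(-54) + O(18, -2)) = (227 + 160)*(8/(-54) + (5/3 - 5/3*(-2))) = 387*(8*(-1/54) + (5/3 + 10/3)) = 387*(-4/27 + 5) = 387*(131/27) = 5633/3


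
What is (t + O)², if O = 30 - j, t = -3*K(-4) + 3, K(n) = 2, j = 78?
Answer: 2601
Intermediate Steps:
t = -3 (t = -3*2 + 3 = -6 + 3 = -3)
O = -48 (O = 30 - 1*78 = 30 - 78 = -48)
(t + O)² = (-3 - 48)² = (-51)² = 2601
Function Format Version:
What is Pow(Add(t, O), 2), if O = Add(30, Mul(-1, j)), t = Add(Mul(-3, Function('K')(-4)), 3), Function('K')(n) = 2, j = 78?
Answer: 2601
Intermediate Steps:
t = -3 (t = Add(Mul(-3, 2), 3) = Add(-6, 3) = -3)
O = -48 (O = Add(30, Mul(-1, 78)) = Add(30, -78) = -48)
Pow(Add(t, O), 2) = Pow(Add(-3, -48), 2) = Pow(-51, 2) = 2601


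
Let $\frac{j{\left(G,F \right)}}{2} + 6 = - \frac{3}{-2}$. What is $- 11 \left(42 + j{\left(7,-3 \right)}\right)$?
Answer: $-363$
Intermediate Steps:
$j{\left(G,F \right)} = -9$ ($j{\left(G,F \right)} = -12 + 2 \left(- \frac{3}{-2}\right) = -12 + 2 \left(\left(-3\right) \left(- \frac{1}{2}\right)\right) = -12 + 2 \cdot \frac{3}{2} = -12 + 3 = -9$)
$- 11 \left(42 + j{\left(7,-3 \right)}\right) = - 11 \left(42 - 9\right) = \left(-11\right) 33 = -363$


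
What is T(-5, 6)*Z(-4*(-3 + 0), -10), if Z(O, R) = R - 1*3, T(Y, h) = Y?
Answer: 65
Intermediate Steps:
Z(O, R) = -3 + R (Z(O, R) = R - 3 = -3 + R)
T(-5, 6)*Z(-4*(-3 + 0), -10) = -5*(-3 - 10) = -5*(-13) = 65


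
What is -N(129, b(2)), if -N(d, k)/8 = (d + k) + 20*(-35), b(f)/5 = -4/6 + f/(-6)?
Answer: -4608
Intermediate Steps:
b(f) = -10/3 - 5*f/6 (b(f) = 5*(-4/6 + f/(-6)) = 5*(-4*⅙ + f*(-⅙)) = 5*(-⅔ - f/6) = -10/3 - 5*f/6)
N(d, k) = 5600 - 8*d - 8*k (N(d, k) = -8*((d + k) + 20*(-35)) = -8*((d + k) - 700) = -8*(-700 + d + k) = 5600 - 8*d - 8*k)
-N(129, b(2)) = -(5600 - 8*129 - 8*(-10/3 - ⅚*2)) = -(5600 - 1032 - 8*(-10/3 - 5/3)) = -(5600 - 1032 - 8*(-5)) = -(5600 - 1032 + 40) = -1*4608 = -4608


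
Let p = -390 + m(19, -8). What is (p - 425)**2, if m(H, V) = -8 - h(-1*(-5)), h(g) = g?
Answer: 685584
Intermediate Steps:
m(H, V) = -13 (m(H, V) = -8 - (-1)*(-5) = -8 - 1*5 = -8 - 5 = -13)
p = -403 (p = -390 - 13 = -403)
(p - 425)**2 = (-403 - 425)**2 = (-828)**2 = 685584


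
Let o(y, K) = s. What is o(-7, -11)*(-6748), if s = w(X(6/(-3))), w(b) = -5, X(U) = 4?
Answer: 33740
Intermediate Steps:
s = -5
o(y, K) = -5
o(-7, -11)*(-6748) = -5*(-6748) = 33740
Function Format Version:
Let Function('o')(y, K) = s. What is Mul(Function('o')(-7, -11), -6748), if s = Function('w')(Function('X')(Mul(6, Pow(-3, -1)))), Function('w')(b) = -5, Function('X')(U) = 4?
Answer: 33740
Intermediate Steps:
s = -5
Function('o')(y, K) = -5
Mul(Function('o')(-7, -11), -6748) = Mul(-5, -6748) = 33740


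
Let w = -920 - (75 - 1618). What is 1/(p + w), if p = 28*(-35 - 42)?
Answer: -1/1533 ≈ -0.00065232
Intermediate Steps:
w = 623 (w = -920 - 1*(-1543) = -920 + 1543 = 623)
p = -2156 (p = 28*(-77) = -2156)
1/(p + w) = 1/(-2156 + 623) = 1/(-1533) = -1/1533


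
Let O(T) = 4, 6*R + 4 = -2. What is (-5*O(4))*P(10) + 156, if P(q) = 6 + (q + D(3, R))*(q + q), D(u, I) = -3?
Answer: -2764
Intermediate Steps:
R = -1 (R = -⅔ + (⅙)*(-2) = -⅔ - ⅓ = -1)
P(q) = 6 + 2*q*(-3 + q) (P(q) = 6 + (q - 3)*(q + q) = 6 + (-3 + q)*(2*q) = 6 + 2*q*(-3 + q))
(-5*O(4))*P(10) + 156 = (-5*4)*(6 - 6*10 + 2*10²) + 156 = -20*(6 - 60 + 2*100) + 156 = -20*(6 - 60 + 200) + 156 = -20*146 + 156 = -2920 + 156 = -2764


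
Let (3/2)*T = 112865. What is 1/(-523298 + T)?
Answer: -3/1344164 ≈ -2.2319e-6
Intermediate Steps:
T = 225730/3 (T = (⅔)*112865 = 225730/3 ≈ 75243.)
1/(-523298 + T) = 1/(-523298 + 225730/3) = 1/(-1344164/3) = -3/1344164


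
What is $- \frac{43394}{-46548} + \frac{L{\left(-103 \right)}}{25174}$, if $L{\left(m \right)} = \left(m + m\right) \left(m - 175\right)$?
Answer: $\frac{939527855}{292949838} \approx 3.2071$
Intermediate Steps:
$L{\left(m \right)} = 2 m \left(-175 + m\right)$
$- \frac{43394}{-46548} + \frac{L{\left(-103 \right)}}{25174} = - \frac{43394}{-46548} + \frac{2 \left(-103\right) \left(-175 - 103\right)}{25174} = \left(-43394\right) \left(- \frac{1}{46548}\right) + 2 \left(-103\right) \left(-278\right) \frac{1}{25174} = \frac{21697}{23274} + 57268 \cdot \frac{1}{25174} = \frac{21697}{23274} + \frac{28634}{12587} = \frac{939527855}{292949838}$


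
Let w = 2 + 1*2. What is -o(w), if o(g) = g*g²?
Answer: -64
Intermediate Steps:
w = 4 (w = 2 + 2 = 4)
o(g) = g³
-o(w) = -1*4³ = -1*64 = -64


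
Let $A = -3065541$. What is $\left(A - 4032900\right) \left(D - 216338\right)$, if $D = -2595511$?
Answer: $19959744227409$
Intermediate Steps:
$\left(A - 4032900\right) \left(D - 216338\right) = \left(-3065541 - 4032900\right) \left(-2595511 - 216338\right) = \left(-7098441\right) \left(-2811849\right) = 19959744227409$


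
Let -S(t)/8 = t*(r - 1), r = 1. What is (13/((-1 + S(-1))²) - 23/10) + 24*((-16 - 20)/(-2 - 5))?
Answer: 9389/70 ≈ 134.13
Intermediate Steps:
S(t) = 0 (S(t) = -8*t*(1 - 1) = -8*t*0 = -8*0 = 0)
(13/((-1 + S(-1))²) - 23/10) + 24*((-16 - 20)/(-2 - 5)) = (13/((-1 + 0)²) - 23/10) + 24*((-16 - 20)/(-2 - 5)) = (13/((-1)²) - 23*⅒) + 24*(-36/(-7)) = (13/1 - 23/10) + 24*(-36*(-⅐)) = (13*1 - 23/10) + 24*(36/7) = (13 - 23/10) + 864/7 = 107/10 + 864/7 = 9389/70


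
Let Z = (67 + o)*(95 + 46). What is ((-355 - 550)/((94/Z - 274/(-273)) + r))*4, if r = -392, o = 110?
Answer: 43730505/4723288 ≈ 9.2585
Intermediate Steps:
Z = 24957 (Z = (67 + 110)*(95 + 46) = 177*141 = 24957)
((-355 - 550)/((94/Z - 274/(-273)) + r))*4 = ((-355 - 550)/((94/24957 - 274/(-273)) - 392))*4 = -905/((94*(1/24957) - 274*(-1/273)) - 392)*4 = -905/((2/531 + 274/273) - 392)*4 = -905/(48680/48321 - 392)*4 = -905/(-18893152/48321)*4 = -905*(-48321/18893152)*4 = (43730505/18893152)*4 = 43730505/4723288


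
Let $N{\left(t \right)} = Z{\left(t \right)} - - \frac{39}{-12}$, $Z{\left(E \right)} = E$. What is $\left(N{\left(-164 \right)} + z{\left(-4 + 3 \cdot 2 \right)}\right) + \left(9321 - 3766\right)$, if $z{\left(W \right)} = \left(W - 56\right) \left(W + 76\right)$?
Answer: $\frac{4703}{4} \approx 1175.8$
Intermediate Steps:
$z{\left(W \right)} = \left(-56 + W\right) \left(76 + W\right)$
$N{\left(t \right)} = - \frac{13}{4} + t$ ($N{\left(t \right)} = t - - \frac{39}{-12} = t - \left(-39\right) \left(- \frac{1}{12}\right) = t - \frac{13}{4} = - \frac{13}{4} + t$)
$\left(N{\left(-164 \right)} + z{\left(-4 + 3 \cdot 2 \right)}\right) + \left(9321 - 3766\right) = \left(\left(- \frac{13}{4} - 164\right) + \left(-4256 + \left(-4 + 3 \cdot 2\right)^{2} + 20 \left(-4 + 3 \cdot 2\right)\right)\right) + \left(9321 - 3766\right) = \left(- \frac{669}{4} + \left(-4256 + \left(-4 + 6\right)^{2} + 20 \left(-4 + 6\right)\right)\right) + 5555 = \left(- \frac{669}{4} + \left(-4256 + 2^{2} + 20 \cdot 2\right)\right) + 5555 = \left(- \frac{669}{4} + \left(-4256 + 4 + 40\right)\right) + 5555 = \left(- \frac{669}{4} - 4212\right) + 5555 = - \frac{17517}{4} + 5555 = \frac{4703}{4}$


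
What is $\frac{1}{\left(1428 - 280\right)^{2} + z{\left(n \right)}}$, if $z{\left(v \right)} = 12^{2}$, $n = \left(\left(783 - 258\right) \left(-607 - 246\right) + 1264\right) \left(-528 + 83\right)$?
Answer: $\frac{1}{1318048} \approx 7.587 \cdot 10^{-7}$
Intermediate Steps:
$n = 198719645$ ($n = \left(525 \left(-853\right) + 1264\right) \left(-445\right) = \left(-447825 + 1264\right) \left(-445\right) = \left(-446561\right) \left(-445\right) = 198719645$)
$z{\left(v \right)} = 144$
$\frac{1}{\left(1428 - 280\right)^{2} + z{\left(n \right)}} = \frac{1}{\left(1428 - 280\right)^{2} + 144} = \frac{1}{1148^{2} + 144} = \frac{1}{1317904 + 144} = \frac{1}{1318048}$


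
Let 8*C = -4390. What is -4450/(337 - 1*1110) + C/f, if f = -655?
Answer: 2671147/405052 ≈ 6.5946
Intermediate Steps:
C = -2195/4 (C = (1/8)*(-4390) = -2195/4 ≈ -548.75)
-4450/(337 - 1*1110) + C/f = -4450/(337 - 1*1110) - 2195/4/(-655) = -4450/(337 - 1110) - 2195/4*(-1/655) = -4450/(-773) + 439/524 = -4450*(-1/773) + 439/524 = 4450/773 + 439/524 = 2671147/405052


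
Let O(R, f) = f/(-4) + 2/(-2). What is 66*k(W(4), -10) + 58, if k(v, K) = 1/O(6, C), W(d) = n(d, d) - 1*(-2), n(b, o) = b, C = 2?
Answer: 14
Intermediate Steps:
O(R, f) = -1 - f/4 (O(R, f) = f*(-1/4) + 2*(-1/2) = -f/4 - 1 = -1 - f/4)
W(d) = 2 + d (W(d) = d - 1*(-2) = d + 2 = 2 + d)
k(v, K) = -2/3 (k(v, K) = 1/(-1 - 1/4*2) = 1/(-1 - 1/2) = 1/(-3/2) = -2/3)
66*k(W(4), -10) + 58 = 66*(-2/3) + 58 = -44 + 58 = 14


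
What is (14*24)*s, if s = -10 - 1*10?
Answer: -6720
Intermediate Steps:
s = -20 (s = -10 - 10 = -20)
(14*24)*s = (14*24)*(-20) = 336*(-20) = -6720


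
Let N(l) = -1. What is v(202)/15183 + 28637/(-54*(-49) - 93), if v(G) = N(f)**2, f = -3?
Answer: 144932708/12920733 ≈ 11.217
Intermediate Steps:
v(G) = 1 (v(G) = (-1)**2 = 1)
v(202)/15183 + 28637/(-54*(-49) - 93) = 1/15183 + 28637/(-54*(-49) - 93) = 1*(1/15183) + 28637/(2646 - 93) = 1/15183 + 28637/2553 = 144932708/12920733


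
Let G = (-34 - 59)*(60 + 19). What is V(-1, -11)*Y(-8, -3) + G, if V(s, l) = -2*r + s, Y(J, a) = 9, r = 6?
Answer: -7464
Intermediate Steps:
V(s, l) = -12 + s (V(s, l) = -2*6 + s = -12 + s)
G = -7347 (G = -93*79 = -7347)
V(-1, -11)*Y(-8, -3) + G = (-12 - 1)*9 - 7347 = -13*9 - 7347 = -117 - 7347 = -7464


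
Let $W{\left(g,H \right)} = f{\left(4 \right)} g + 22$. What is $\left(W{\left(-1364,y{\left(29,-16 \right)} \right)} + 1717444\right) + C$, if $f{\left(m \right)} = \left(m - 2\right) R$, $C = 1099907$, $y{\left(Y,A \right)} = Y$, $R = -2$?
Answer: $2822829$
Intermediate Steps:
$f{\left(m \right)} = 4 - 2 m$ ($f{\left(m \right)} = \left(m - 2\right) \left(-2\right) = \left(-2 + m\right) \left(-2\right) = 4 - 2 m$)
$W{\left(g,H \right)} = 22 - 4 g$ ($W{\left(g,H \right)} = \left(4 - 8\right) g + 22 = - 4 g + 22 = 22 - 4 g$)
$\left(W{\left(-1364,y{\left(29,-16 \right)} \right)} + 1717444\right) + C = \left(\left(22 - -5456\right) + 1717444\right) + 1099907 = \left(\left(22 + 5456\right) + 1717444\right) + 1099907 = \left(5478 + 1717444\right) + 1099907 = 1722922 + 1099907 = 2822829$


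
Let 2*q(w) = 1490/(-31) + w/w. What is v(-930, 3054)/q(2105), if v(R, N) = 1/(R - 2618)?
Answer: 31/2588266 ≈ 1.1977e-5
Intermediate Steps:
q(w) = -1459/62 (q(w) = (1490/(-31) + w/w)/2 = (1490*(-1/31) + 1)/2 = (-1490/31 + 1)/2 = (½)*(-1459/31) = -1459/62)
v(R, N) = 1/(-2618 + R)
v(-930, 3054)/q(2105) = 1/((-2618 - 930)*(-1459/62)) = -62/1459/(-3548) = -1/3548*(-62/1459) = 31/2588266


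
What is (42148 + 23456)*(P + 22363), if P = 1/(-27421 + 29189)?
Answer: 648459211785/442 ≈ 1.4671e+9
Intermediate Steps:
P = 1/1768 ≈ 0.00056561
(42148 + 23456)*(P + 22363) = (42148 + 23456)*(1/1768 + 22363) = 65604*(39537785/1768) = 648459211785/442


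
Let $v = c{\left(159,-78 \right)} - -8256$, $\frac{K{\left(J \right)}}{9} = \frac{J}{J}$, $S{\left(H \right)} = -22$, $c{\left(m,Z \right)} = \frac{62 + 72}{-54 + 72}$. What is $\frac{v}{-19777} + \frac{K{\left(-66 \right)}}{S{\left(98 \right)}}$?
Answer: $- \frac{3238099}{3915846} \approx -0.82692$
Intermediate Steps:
$c{\left(m,Z \right)} = \frac{67}{9}$ ($c{\left(m,Z \right)} = \frac{134}{18} = 134 \cdot \frac{1}{18} = \frac{67}{9}$)
$K{\left(J \right)} = 9$ ($K{\left(J \right)} = 9 \frac{J}{J} = 9 \cdot 1 = 9$)
$v = \frac{74371}{9}$ ($v = \frac{67}{9} - -8256 = \frac{67}{9} + 8256 = \frac{74371}{9} \approx 8263.4$)
$\frac{v}{-19777} + \frac{K{\left(-66 \right)}}{S{\left(98 \right)}} = \frac{74371}{9 \left(-19777\right)} + \frac{9}{-22} = \frac{74371}{9} \left(- \frac{1}{19777}\right) + 9 \left(- \frac{1}{22}\right) = - \frac{74371}{177993} - \frac{9}{22} = - \frac{3238099}{3915846}$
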